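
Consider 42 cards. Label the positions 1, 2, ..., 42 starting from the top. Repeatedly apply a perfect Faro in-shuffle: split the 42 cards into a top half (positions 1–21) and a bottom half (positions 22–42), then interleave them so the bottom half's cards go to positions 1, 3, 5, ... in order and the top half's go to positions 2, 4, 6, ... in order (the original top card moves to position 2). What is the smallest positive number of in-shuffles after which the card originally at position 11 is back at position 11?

14

Follow position 11 under repeated in-shuffles:
11 → 22 → 1 → 2 → 4 → 8 → 16 → 32 → 21 → 42 → 41 → 39 → 35 → 27 → 11
It first returns after 14 in-shuffles.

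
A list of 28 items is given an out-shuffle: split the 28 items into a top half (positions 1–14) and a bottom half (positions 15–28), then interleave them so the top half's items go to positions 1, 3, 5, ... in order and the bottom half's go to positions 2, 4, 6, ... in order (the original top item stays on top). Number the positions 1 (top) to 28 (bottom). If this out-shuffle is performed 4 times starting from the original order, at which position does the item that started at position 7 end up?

Track the item's position through each out-shuffle:
7 → 13 → 25 → 22 → 16

16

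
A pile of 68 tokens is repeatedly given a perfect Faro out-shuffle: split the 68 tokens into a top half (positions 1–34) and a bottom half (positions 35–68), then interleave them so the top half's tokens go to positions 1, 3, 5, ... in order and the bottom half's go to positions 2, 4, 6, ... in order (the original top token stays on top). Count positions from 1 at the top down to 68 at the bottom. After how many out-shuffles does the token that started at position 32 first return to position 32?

66

Follow position 32 under repeated out-shuffles:
32 → 63 → 58 → 48 → 28 → 55 → 42 → 16 → ... → 32 (length 66)
It first returns after 66 out-shuffles.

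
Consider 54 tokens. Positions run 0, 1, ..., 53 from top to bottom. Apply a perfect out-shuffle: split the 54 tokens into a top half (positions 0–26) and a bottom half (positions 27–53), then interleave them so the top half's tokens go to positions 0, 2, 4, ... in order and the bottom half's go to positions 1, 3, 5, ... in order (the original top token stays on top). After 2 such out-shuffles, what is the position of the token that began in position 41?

5

Track the token's position through each out-shuffle:
41 → 29 → 5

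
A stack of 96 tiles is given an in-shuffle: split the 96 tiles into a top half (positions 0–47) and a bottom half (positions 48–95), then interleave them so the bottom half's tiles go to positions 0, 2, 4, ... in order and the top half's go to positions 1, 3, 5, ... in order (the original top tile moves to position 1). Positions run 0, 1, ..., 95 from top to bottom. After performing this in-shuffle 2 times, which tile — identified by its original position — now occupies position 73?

Work backwards from position 73, undoing one in-shuffle at a time:
73 ← 36 ← 66
So the tile now at position 73 started at position 66.

66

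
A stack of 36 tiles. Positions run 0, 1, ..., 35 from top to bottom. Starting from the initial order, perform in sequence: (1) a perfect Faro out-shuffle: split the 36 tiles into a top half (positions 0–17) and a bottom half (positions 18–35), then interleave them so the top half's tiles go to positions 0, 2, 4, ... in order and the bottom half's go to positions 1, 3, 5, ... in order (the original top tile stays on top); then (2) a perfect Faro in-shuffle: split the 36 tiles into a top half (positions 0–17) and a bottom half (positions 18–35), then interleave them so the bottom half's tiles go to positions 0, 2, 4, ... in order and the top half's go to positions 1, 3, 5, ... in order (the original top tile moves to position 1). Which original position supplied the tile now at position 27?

Undo the operations in reverse order, starting from position 27:
  undo op 2 (in-shuffle, from top half): 27 ← 13
  undo op 1 (out-shuffle, from bottom half): 13 ← 24
So the tile at position 27 came from original position 24.

24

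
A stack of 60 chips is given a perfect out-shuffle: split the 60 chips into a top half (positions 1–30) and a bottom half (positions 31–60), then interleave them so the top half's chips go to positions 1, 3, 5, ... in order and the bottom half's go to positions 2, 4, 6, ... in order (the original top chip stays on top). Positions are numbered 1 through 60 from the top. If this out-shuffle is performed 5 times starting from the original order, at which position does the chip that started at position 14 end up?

4

Track the chip's position through each out-shuffle:
14 → 27 → 53 → 46 → 32 → 4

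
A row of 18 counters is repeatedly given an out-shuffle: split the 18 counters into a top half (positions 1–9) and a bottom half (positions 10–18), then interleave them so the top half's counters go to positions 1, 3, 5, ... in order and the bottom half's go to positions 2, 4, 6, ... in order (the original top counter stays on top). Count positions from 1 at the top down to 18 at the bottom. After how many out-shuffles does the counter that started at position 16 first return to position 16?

Follow position 16 under repeated out-shuffles:
16 → 14 → 10 → 2 → 3 → 5 → 9 → 17 → 16
It first returns after 8 out-shuffles.

8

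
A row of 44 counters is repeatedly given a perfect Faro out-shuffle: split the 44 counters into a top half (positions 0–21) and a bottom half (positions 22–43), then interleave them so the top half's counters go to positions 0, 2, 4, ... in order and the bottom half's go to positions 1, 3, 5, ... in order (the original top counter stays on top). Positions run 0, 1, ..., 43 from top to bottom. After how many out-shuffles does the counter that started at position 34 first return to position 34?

14

Follow position 34 under repeated out-shuffles:
34 → 25 → 7 → 14 → 28 → 13 → 26 → 9 → 18 → 36 → 29 → 15 → 30 → 17 → 34
It first returns after 14 out-shuffles.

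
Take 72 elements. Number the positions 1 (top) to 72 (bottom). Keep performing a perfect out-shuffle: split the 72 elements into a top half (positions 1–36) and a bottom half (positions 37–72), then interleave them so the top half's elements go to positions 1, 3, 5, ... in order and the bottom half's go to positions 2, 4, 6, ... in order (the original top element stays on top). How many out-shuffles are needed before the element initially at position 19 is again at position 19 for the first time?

Follow position 19 under repeated out-shuffles:
19 → 37 → 2 → 3 → 5 → 9 → 17 → 33 → ... → 19 (length 35)
It first returns after 35 out-shuffles.

35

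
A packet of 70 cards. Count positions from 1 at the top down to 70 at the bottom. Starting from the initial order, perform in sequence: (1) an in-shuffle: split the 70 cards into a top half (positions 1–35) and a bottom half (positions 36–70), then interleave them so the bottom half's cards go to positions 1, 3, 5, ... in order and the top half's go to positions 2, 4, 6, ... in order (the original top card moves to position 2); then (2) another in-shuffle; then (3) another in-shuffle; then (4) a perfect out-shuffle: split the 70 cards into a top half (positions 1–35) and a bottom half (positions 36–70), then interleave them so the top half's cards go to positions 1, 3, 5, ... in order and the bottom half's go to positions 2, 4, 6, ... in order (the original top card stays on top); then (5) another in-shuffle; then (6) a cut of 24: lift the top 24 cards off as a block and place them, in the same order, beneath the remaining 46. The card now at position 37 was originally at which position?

44

Undo the operations in reverse order, starting from position 37:
  undo op 6 (cut 24): 37 ← 61
  undo op 5 (in-shuffle, from bottom half): 61 ← 66
  undo op 4 (out-shuffle, from bottom half): 66 ← 68
  undo op 3 (in-shuffle, from top half): 68 ← 34
  undo op 2 (in-shuffle, from top half): 34 ← 17
  undo op 1 (in-shuffle, from bottom half): 17 ← 44
So the card at position 37 came from original position 44.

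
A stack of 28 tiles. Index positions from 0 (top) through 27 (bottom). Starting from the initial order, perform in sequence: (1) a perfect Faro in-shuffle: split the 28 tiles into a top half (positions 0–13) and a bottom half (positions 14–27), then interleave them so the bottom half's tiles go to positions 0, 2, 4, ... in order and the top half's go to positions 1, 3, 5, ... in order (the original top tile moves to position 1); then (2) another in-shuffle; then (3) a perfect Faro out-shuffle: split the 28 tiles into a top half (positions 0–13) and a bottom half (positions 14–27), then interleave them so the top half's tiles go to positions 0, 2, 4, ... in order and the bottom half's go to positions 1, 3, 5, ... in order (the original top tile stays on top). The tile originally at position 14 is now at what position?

2

Track the tile from position 14 forward through each operation:
  after op 1 (in-shuffle): 14 → 0
  after op 2 (in-shuffle): 0 → 1
  after op 3 (out-shuffle): 1 → 2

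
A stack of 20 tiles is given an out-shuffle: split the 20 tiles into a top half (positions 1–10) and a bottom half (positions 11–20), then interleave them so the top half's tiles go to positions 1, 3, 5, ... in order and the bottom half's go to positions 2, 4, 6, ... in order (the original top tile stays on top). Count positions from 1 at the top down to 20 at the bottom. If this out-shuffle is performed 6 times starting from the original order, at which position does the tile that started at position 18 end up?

6

Track the tile's position through each out-shuffle:
18 → 16 → 12 → 4 → 7 → 13 → 6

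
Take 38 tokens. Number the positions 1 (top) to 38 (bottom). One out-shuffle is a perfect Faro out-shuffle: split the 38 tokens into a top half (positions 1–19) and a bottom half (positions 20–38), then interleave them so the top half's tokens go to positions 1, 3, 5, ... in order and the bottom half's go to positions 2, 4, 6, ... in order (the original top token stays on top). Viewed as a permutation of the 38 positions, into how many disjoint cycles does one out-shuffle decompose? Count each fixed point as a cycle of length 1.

3

Trace each unvisited position around until it returns:
(1) (2 3 5 9 17 33 ... len 36) (38)
3 cycles in total.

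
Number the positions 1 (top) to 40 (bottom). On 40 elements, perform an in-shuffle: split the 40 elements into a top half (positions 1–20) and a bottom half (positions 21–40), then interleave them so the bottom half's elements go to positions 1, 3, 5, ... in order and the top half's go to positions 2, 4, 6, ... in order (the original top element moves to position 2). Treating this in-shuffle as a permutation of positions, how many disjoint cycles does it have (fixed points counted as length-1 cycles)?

2

Trace each unvisited position around until it returns:
(1 2 4 8 16 32 ... len 20) (3 6 12 24 7 14 ... len 20)
2 cycles in total.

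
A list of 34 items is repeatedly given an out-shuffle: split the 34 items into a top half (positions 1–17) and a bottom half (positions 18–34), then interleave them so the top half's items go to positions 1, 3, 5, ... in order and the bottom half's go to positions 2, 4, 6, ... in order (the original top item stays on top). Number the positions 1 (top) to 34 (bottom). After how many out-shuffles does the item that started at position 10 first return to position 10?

Follow position 10 under repeated out-shuffles:
10 → 19 → 4 → 7 → 13 → 25 → 16 → 31 → 28 → 22 → 10
It first returns after 10 out-shuffles.

10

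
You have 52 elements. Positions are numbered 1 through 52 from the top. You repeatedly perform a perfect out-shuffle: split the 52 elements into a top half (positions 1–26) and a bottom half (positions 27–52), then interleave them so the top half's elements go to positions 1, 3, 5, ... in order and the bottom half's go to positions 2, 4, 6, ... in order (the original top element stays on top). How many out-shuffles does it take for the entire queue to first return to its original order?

The out-shuffle permutes the 52 positions with cycle lengths [1, 1, 2, 8, 8, 8, 8, 8, 8].
Every element is home exactly when every cycle has completed a whole number of laps, i.e. after lcm(1, 2, 8) = 8 out-shuffles.

8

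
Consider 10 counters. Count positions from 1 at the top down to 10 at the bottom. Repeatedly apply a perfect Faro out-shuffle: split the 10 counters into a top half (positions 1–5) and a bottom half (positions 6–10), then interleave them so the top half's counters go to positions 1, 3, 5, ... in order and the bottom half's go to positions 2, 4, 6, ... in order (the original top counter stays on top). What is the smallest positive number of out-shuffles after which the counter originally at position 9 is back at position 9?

Follow position 9 under repeated out-shuffles:
9 → 8 → 6 → 2 → 3 → 5 → 9
It first returns after 6 out-shuffles.

6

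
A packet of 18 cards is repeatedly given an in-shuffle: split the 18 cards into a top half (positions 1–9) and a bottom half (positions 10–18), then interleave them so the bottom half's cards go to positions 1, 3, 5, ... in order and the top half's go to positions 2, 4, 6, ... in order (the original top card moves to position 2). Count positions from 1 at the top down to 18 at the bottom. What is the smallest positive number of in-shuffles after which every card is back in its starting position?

18

The in-shuffle permutes the 18 positions with cycle lengths [18].
Every card is home exactly when every cycle has completed a whole number of laps, i.e. after lcm(18) = 18 in-shuffles.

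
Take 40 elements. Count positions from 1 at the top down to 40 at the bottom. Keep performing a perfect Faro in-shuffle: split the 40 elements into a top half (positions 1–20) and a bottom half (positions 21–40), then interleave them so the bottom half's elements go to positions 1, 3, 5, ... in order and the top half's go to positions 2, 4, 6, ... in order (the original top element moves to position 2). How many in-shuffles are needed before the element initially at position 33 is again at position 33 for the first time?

Follow position 33 under repeated in-shuffles:
33 → 25 → 9 → 18 → 36 → 31 → 21 → 1 → 2 → 4 → 8 → 16 → 32 → 23 → 5 → 10 → 20 → 40 → 39 → 37 → 33
It first returns after 20 in-shuffles.

20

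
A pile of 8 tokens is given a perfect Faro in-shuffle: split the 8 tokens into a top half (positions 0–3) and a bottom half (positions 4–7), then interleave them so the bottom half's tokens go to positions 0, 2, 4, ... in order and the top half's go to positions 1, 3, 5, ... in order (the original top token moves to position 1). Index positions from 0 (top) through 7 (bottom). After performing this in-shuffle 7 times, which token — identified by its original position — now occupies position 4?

Work backwards from position 4, undoing one in-shuffle at a time:
4 ← 6 ← 7 ← 3 ← 1 ← 0 ← 4 ← 6
So the token now at position 4 started at position 6.

6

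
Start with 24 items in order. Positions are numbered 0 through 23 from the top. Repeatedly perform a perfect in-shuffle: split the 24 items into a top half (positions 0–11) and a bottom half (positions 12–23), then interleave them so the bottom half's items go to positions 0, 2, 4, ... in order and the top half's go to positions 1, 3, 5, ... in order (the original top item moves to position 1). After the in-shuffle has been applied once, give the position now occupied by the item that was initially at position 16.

8

Track the item's position through each in-shuffle:
16 → 8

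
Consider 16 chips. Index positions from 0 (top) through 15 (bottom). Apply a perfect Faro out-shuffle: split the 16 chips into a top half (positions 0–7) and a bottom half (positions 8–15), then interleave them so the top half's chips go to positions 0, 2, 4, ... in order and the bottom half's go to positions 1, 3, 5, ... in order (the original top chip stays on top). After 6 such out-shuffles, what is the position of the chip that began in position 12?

3

Track the chip's position through each out-shuffle:
12 → 9 → 3 → 6 → 12 → 9 → 3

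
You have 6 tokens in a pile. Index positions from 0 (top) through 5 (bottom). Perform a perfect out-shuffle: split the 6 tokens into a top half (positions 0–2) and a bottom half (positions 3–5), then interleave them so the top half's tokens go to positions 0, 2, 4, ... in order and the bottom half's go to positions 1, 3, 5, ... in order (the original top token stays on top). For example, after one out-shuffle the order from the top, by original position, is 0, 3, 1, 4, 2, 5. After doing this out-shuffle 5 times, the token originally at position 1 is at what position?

Track the token's position through each out-shuffle:
1 → 2 → 4 → 3 → 1 → 2

2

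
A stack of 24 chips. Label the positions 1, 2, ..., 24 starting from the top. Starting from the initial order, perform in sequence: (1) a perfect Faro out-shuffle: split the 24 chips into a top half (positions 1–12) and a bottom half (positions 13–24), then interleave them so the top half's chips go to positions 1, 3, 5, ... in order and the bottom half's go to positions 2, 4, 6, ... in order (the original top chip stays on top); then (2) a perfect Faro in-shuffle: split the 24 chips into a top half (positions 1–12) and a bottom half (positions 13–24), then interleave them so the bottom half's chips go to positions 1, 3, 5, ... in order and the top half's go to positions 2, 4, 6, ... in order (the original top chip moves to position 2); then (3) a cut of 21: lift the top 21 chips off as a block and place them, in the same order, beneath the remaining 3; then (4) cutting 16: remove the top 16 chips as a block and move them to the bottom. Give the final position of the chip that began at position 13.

Track the chip from position 13 forward through each operation:
  after op 1 (out-shuffle): 13 → 2
  after op 2 (in-shuffle): 2 → 4
  after op 3 (cut 21): 4 → 7
  after op 4 (cut 16): 7 → 15

15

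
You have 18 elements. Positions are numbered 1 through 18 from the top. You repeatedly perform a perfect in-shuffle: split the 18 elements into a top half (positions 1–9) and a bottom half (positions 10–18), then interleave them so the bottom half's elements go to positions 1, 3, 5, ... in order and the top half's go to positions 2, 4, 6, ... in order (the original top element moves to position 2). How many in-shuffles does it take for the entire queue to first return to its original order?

18

The in-shuffle permutes the 18 positions with cycle lengths [18].
Every element is home exactly when every cycle has completed a whole number of laps, i.e. after lcm(18) = 18 in-shuffles.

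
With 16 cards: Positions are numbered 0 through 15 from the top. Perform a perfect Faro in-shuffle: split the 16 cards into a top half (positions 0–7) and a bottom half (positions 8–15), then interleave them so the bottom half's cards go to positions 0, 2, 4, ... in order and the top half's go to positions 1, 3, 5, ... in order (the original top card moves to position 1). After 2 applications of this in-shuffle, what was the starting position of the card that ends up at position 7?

Work backwards from position 7, undoing one in-shuffle at a time:
7 ← 3 ← 1
So the card now at position 7 started at position 1.

1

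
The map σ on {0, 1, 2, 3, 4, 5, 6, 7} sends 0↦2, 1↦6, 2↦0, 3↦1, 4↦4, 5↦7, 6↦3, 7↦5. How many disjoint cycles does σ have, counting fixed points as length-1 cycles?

Cycle decomposition: (0 2) (1 6 3) (4) (5 7).
4 cycles.

4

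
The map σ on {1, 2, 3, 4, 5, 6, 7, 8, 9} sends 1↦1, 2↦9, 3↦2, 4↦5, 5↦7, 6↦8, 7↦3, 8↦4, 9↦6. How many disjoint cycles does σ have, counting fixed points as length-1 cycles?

Cycle decomposition: (1) (2 9 6 8 4 5 7 3).
2 cycles.

2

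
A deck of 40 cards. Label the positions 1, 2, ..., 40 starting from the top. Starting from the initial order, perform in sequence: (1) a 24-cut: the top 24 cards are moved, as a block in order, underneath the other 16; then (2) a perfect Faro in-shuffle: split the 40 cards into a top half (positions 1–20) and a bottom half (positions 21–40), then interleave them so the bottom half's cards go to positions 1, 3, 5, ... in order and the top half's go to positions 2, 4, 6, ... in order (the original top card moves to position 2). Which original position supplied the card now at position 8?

Undo the operations in reverse order, starting from position 8:
  undo op 2 (in-shuffle, from top half): 8 ← 4
  undo op 1 (cut 24): 4 ← 28
So the card at position 8 came from original position 28.

28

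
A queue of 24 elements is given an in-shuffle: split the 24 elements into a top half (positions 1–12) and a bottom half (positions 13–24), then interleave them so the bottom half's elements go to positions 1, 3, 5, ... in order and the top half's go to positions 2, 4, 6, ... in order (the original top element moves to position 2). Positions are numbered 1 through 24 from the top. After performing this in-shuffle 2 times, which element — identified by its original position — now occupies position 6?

14

Work backwards from position 6, undoing one in-shuffle at a time:
6 ← 3 ← 14
So the element now at position 6 started at position 14.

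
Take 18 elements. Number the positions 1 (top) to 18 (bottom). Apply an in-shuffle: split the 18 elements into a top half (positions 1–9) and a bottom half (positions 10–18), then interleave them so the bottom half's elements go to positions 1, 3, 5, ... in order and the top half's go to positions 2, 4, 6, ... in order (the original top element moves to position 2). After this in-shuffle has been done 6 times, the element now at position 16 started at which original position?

5

Work backwards from position 16, undoing one in-shuffle at a time:
16 ← 8 ← 4 ← 2 ← 1 ← 10 ← 5
So the element now at position 16 started at position 5.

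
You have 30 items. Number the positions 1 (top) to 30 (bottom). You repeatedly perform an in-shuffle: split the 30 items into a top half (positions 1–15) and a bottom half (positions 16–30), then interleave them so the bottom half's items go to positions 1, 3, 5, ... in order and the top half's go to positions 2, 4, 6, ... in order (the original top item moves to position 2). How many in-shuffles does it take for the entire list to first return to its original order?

The in-shuffle permutes the 30 positions with cycle lengths [5, 5, 5, 5, 5, 5].
Every item is home exactly when every cycle has completed a whole number of laps, i.e. after lcm(5) = 5 in-shuffles.

5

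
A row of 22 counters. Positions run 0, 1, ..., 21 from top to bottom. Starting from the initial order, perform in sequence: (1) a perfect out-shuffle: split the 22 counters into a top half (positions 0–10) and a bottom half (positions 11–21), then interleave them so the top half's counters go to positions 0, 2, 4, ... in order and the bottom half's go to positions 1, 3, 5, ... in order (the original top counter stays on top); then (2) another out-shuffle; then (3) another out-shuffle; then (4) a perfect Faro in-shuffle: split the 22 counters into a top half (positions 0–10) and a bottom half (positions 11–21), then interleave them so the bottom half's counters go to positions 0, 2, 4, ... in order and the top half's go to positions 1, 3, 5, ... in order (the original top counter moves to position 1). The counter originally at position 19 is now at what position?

Track the counter from position 19 forward through each operation:
  after op 1 (out-shuffle): 19 → 17
  after op 2 (out-shuffle): 17 → 13
  after op 3 (out-shuffle): 13 → 5
  after op 4 (in-shuffle): 5 → 11

11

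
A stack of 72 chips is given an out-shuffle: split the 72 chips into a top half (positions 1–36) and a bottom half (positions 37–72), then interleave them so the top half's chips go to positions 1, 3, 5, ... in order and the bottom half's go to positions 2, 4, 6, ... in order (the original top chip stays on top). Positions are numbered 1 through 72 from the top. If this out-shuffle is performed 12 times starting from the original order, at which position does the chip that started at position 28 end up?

46

Track the chip's position through each out-shuffle:
28 → 55 → 38 → 4 → 7 → 13 → 25 → 49 → 26 → 51 → 30 → 59 → 46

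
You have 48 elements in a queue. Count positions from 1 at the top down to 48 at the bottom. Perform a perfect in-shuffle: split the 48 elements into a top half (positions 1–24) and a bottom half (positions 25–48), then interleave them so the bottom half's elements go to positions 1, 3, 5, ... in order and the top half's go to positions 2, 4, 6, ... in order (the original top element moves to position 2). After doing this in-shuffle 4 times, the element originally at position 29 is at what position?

23

Track the element's position through each in-shuffle:
29 → 9 → 18 → 36 → 23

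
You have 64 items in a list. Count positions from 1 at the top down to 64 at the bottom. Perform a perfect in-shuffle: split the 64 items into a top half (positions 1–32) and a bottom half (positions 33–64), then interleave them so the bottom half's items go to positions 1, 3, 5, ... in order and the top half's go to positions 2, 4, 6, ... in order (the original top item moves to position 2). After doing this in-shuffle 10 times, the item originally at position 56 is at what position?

14

Track the item's position through each in-shuffle:
56 → 47 → 29 → 58 → 51 → 37 → 9 → 18 → 36 → 7 → 14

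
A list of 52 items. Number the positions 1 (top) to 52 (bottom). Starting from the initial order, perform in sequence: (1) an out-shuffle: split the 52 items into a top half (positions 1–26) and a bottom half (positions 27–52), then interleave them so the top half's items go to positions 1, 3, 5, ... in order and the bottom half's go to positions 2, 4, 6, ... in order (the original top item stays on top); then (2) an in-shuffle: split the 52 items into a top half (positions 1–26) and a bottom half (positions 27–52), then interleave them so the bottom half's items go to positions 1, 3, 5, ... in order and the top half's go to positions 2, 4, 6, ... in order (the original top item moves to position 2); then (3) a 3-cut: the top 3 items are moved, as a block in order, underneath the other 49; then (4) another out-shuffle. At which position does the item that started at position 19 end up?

Track the item from position 19 forward through each operation:
  after op 1 (out-shuffle): 19 → 37
  after op 2 (in-shuffle): 37 → 21
  after op 3 (cut 3): 21 → 18
  after op 4 (out-shuffle): 18 → 35

35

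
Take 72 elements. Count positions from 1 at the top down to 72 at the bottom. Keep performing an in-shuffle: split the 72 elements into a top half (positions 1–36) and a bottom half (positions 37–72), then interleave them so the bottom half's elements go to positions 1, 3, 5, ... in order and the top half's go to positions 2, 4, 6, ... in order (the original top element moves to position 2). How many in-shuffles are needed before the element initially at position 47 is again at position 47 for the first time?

Follow position 47 under repeated in-shuffles:
47 → 21 → 42 → 11 → 22 → 44 → 15 → 30 → 60 → 47
It first returns after 9 in-shuffles.

9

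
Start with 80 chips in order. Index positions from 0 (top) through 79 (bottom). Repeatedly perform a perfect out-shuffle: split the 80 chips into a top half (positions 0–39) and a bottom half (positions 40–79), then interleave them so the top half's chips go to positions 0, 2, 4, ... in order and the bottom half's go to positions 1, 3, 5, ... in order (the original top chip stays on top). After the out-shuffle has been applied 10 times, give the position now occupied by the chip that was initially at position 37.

Track the chip's position through each out-shuffle:
37 → 74 → 69 → 59 → 39 → 78 → 77 → 75 → 71 → 63 → 47

47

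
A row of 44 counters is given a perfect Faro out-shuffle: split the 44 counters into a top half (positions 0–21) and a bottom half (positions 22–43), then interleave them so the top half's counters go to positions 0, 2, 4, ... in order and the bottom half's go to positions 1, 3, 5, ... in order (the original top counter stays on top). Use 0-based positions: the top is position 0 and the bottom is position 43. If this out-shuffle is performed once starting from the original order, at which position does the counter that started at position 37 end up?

Track the counter's position through each out-shuffle:
37 → 31

31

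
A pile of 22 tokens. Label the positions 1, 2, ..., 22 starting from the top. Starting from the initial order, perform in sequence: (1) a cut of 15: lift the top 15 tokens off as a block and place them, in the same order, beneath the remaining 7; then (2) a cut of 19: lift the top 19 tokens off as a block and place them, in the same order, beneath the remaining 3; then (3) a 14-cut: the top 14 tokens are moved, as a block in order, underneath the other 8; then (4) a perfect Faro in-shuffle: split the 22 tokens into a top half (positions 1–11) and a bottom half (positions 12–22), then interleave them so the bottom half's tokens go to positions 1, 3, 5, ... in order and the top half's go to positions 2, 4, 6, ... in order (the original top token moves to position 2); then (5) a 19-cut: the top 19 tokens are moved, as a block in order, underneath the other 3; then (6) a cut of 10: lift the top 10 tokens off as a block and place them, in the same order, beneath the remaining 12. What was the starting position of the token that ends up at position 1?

8

Undo the operations in reverse order, starting from position 1:
  undo op 6 (cut 10): 1 ← 11
  undo op 5 (cut 19): 11 ← 8
  undo op 4 (in-shuffle, from top half): 8 ← 4
  undo op 3 (cut 14): 4 ← 18
  undo op 2 (cut 19): 18 ← 15
  undo op 1 (cut 15): 15 ← 8
So the token at position 1 came from original position 8.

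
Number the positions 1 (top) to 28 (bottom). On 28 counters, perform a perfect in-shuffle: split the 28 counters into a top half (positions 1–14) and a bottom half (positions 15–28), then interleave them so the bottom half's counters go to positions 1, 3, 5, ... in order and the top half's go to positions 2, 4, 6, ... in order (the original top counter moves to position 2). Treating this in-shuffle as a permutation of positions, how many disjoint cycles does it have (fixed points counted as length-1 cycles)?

1

Trace each unvisited position around until it returns:
(1 2 4 8 16 3 ... len 28)
1 cycle in total.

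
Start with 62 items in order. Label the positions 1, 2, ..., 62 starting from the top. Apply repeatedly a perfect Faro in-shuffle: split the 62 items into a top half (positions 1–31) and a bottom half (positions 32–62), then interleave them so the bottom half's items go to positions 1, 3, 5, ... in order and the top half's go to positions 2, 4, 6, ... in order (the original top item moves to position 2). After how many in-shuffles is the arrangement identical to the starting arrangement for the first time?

The in-shuffle permutes the 62 positions with cycle lengths [2, 3, 3, 6, 6, 6, 6, 6, 6, 6, 6, 6].
Every item is home exactly when every cycle has completed a whole number of laps, i.e. after lcm(2, 3, 6) = 6 in-shuffles.

6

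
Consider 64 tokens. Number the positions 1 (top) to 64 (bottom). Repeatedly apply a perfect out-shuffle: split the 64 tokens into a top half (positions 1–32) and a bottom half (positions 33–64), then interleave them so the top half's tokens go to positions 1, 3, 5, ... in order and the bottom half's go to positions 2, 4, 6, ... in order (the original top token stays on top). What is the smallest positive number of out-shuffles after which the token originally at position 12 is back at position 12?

6

Follow position 12 under repeated out-shuffles:
12 → 23 → 45 → 26 → 51 → 38 → 12
It first returns after 6 out-shuffles.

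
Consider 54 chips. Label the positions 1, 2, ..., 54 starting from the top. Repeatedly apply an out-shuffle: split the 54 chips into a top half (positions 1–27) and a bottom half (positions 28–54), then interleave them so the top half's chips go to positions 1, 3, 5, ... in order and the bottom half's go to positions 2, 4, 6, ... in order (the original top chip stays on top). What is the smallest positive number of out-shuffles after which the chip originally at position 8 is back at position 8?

Follow position 8 under repeated out-shuffles:
8 → 15 → 29 → 4 → 7 → 13 → 25 → 49 → ... → 8 (length 52)
It first returns after 52 out-shuffles.

52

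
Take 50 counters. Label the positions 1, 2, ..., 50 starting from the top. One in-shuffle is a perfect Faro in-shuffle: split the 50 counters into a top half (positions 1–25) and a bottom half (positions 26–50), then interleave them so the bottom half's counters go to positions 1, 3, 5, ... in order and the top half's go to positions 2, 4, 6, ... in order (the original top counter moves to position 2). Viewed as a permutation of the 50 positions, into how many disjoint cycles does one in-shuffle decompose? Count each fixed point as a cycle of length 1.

7

Trace each unvisited position around until it returns:
(1 2 4 8 16 32 13 26) (3 6 12 24 48 45 39 27) (5 10 20 40 29 7 14 28) (9 18 36 21 42 33 15 30) (11 22 44 37 23 46 41 31) (17 34) (19 38 25 50 49 47 43 35)
7 cycles in total.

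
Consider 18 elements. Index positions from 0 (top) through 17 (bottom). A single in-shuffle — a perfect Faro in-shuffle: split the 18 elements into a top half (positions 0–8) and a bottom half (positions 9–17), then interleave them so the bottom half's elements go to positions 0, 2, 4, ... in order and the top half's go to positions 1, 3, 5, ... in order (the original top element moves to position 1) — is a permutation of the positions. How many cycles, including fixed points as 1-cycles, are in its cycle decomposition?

Trace each unvisited position around until it returns:
(0 1 3 7 15 12 ... len 18)
1 cycle in total.

1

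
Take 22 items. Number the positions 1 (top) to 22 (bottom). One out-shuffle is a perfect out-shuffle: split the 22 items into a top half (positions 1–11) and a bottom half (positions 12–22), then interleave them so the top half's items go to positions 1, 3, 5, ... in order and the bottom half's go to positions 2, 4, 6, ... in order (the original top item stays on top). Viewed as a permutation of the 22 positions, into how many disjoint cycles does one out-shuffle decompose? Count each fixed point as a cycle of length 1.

Trace each unvisited position around until it returns:
(1) (2 3 5 9 17 12) (4 7 13) (6 11 21 20 18 14) (8 15) (10 19 16) (22)
7 cycles in total.

7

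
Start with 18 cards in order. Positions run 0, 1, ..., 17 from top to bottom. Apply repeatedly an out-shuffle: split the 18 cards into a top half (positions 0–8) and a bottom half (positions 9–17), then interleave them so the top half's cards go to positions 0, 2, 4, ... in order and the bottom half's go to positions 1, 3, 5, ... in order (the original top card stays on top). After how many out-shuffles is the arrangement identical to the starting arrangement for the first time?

8

The out-shuffle permutes the 18 positions with cycle lengths [1, 1, 8, 8].
Every card is home exactly when every cycle has completed a whole number of laps, i.e. after lcm(1, 8) = 8 out-shuffles.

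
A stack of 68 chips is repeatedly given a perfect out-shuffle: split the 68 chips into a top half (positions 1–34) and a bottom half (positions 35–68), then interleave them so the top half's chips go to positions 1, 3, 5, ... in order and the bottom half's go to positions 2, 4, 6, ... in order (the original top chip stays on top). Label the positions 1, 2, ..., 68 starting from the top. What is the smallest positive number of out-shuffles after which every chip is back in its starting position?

66

The out-shuffle permutes the 68 positions with cycle lengths [1, 1, 66].
Every chip is home exactly when every cycle has completed a whole number of laps, i.e. after lcm(1, 66) = 66 out-shuffles.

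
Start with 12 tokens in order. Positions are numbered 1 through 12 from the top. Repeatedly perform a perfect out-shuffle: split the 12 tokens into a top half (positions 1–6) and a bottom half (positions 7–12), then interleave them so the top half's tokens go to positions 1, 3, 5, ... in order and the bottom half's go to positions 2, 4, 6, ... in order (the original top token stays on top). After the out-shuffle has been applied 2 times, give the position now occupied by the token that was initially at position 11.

8

Track the token's position through each out-shuffle:
11 → 10 → 8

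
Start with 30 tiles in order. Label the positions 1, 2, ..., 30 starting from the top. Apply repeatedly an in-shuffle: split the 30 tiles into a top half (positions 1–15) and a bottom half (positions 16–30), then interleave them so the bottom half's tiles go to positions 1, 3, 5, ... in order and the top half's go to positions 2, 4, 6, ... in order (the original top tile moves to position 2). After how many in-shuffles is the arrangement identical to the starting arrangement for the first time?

The in-shuffle permutes the 30 positions with cycle lengths [5, 5, 5, 5, 5, 5].
Every tile is home exactly when every cycle has completed a whole number of laps, i.e. after lcm(5) = 5 in-shuffles.

5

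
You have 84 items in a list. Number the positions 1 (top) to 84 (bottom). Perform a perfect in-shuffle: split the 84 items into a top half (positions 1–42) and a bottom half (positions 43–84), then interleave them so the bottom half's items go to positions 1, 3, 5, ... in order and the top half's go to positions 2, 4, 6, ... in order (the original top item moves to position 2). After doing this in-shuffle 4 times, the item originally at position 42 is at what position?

Track the item's position through each in-shuffle:
42 → 84 → 83 → 81 → 77

77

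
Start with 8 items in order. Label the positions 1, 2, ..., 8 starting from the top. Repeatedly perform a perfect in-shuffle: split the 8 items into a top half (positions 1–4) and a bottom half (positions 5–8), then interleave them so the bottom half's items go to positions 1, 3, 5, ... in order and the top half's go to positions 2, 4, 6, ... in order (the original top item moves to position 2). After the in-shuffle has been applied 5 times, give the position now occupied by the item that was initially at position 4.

Track the item's position through each in-shuffle:
4 → 8 → 7 → 5 → 1 → 2

2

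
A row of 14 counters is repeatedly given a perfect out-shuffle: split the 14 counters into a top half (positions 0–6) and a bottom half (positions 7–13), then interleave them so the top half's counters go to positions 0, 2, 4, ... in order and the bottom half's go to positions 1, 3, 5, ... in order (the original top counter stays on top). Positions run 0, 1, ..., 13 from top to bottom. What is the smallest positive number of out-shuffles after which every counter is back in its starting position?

The out-shuffle permutes the 14 positions with cycle lengths [1, 1, 12].
Every counter is home exactly when every cycle has completed a whole number of laps, i.e. after lcm(1, 12) = 12 out-shuffles.

12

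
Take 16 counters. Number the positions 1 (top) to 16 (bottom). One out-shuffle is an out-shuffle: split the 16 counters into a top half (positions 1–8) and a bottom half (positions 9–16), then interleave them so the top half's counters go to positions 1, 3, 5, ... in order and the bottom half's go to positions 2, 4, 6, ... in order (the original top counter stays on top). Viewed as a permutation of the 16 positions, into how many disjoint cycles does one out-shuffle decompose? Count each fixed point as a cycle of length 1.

6

Trace each unvisited position around until it returns:
(1) (2 3 5 9) (4 7 13 10) (6 11) (8 15 14 12) (16)
6 cycles in total.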